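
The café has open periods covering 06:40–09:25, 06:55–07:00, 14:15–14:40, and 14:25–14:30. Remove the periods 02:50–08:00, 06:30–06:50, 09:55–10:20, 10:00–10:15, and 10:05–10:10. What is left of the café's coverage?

First set merges to 06:40–09:25, 14:15–14:40.
Second set merges to 02:50–08:00, 09:55–10:20.
06:40–09:25 \ B = 08:00–09:25.
14:15–14:40: nothing removed.

08:00–09:25, 14:15–14:40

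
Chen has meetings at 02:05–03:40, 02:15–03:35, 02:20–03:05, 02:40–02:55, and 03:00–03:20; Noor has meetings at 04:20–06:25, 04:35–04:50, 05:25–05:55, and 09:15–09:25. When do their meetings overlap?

Merge the first list: 02:05-03:40.
Merge the second list: 04:20-06:25, 09:15-09:25.
02:05-03:40: no overlap with the second set.
No overlap.

none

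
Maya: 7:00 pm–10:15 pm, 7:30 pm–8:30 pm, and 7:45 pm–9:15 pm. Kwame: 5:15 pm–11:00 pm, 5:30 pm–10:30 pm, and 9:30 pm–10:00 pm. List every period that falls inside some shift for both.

Merge the first list: 7:00 pm-10:15 pm.
Merge the second list: 5:15 pm-11:00 pm.
7:00 pm-10:15 pm overlaps B on 7:00 pm-10:15 pm.

7:00 pm-10:15 pm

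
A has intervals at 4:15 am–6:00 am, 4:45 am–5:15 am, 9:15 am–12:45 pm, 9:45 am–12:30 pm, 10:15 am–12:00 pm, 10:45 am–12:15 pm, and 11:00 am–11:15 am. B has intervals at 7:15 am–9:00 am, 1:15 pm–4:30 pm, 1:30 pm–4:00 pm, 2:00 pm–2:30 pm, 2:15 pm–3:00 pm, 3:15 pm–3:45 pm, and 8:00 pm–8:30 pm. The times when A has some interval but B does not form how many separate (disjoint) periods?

2

A, merged: 4:15 am–6:00 am, 9:15 am–12:45 pm.
B, merged: 7:15 am–9:00 am, 1:15 pm–4:30 pm, 8:00 pm–8:30 pm.
A \ B = 4:15 am–6:00 am, 9:15 am–12:45 pm.
That is 2 disjoint pieces.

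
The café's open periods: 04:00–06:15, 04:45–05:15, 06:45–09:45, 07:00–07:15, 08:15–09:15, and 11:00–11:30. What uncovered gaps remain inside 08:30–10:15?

Covered (merged): 04:00-06:15, 06:45-09:45, 11:00-11:30.
Complement within 08:30-10:15: 09:45-10:15.

09:45-10:15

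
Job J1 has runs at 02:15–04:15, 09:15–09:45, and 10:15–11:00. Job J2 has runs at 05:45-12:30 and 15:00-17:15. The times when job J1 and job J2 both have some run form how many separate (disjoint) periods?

2

A ∩ B = 09:15-09:45, 10:15-11:00.
That is 2 disjoint pieces.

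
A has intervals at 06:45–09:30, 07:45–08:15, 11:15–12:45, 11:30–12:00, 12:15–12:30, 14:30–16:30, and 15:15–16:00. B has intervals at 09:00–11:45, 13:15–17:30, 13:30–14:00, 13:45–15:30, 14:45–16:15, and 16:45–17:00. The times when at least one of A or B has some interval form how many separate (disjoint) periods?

Merge the first list: 06:45–09:30, 11:15–12:45, 14:30–16:30.
Merge the second list: 09:00–11:45, 13:15–17:30.
A ∪ B = 06:45–12:45, 13:15–17:30.
That is 2 disjoint pieces.

2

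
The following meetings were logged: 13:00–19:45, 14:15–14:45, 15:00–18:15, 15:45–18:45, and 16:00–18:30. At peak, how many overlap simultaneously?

4

Walk the sorted start/end points keeping a running depth.
The depth first hits 4 at 16:00.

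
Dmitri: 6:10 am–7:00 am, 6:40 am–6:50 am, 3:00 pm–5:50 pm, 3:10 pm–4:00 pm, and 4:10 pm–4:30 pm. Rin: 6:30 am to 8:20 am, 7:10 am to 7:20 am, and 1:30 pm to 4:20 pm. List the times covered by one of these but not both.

A, merged: 6:10 am–7:00 am, 3:00 pm–5:50 pm.
B, merged: 6:30 am–8:20 am, 1:30 pm–4:20 pm.
A but not B: 6:10 am–6:30 am, 4:20 pm–5:50 pm.
B but not A: 7:00 am–8:20 am, 1:30 pm–3:00 pm.
Combining gives A △ B.

6:10 am–6:30 am, 7:00 am–8:20 am, 1:30 pm–3:00 pm, 4:20 pm–5:50 pm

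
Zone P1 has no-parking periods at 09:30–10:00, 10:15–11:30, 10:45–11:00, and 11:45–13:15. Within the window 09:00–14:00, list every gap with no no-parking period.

Covered (merged): 09:30-10:00, 10:15-11:30, 11:45-13:15.
Uncovered inside 09:00-14:00: 09:00-09:30, 10:00-10:15, 11:30-11:45, 13:15-14:00.

09:00-09:30, 10:00-10:15, 11:30-11:45, 13:15-14:00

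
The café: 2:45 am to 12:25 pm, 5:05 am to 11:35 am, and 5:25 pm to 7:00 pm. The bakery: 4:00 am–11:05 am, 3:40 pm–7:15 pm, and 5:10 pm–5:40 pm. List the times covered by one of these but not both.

2:45 am–4:00 am, 11:05 am–12:25 pm, 3:40 pm–5:25 pm, 7:00 pm–7:15 pm

Merge the first list: 2:45 am–12:25 pm, 5:25 pm–7:00 pm.
Merge the second list: 4:00 am–11:05 am, 3:40 pm–7:15 pm.
A but not B: 2:45 am–4:00 am, 11:05 am–12:25 pm.
B but not A: 3:40 pm–5:25 pm, 7:00 pm–7:15 pm.
Combining gives A △ B.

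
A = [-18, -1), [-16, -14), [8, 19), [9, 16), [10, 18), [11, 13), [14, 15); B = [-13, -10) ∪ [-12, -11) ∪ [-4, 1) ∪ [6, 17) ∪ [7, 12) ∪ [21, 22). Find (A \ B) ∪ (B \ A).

[-18, -13) ∪ [-10, -4) ∪ [-1, 1) ∪ [6, 8) ∪ [17, 19) ∪ [21, 22)

Merge the first list: [-18, -1), [8, 19).
Merge the second list: [-13, -10), [-4, 1), [6, 17), [21, 22).
Only in the first: [-18, -13), [-10, -4), [17, 19).
Only in the second: [-1, 1), [6, 8), [21, 22).
Together these are the periods covered by exactly one.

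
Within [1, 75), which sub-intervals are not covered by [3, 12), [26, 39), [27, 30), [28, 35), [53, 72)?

After merging, the occupied span is [3, 12), [26, 39), [53, 72).
Complement within [1, 75): [1, 3), [12, 26), [39, 53), [72, 75).

[1, 3) ∪ [12, 26) ∪ [39, 53) ∪ [72, 75)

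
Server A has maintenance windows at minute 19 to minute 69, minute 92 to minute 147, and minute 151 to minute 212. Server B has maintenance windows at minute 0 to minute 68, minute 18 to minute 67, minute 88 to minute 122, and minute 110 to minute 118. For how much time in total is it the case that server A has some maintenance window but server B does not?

87 minutes

Second set merges to minute 0 to minute 68, minute 88 to minute 122.
A \ B = minute 68 to minute 69, minute 122 to minute 147, minute 151 to minute 212.
Total: 1 minute + 25 minutes + 61 minutes = 87 minutes.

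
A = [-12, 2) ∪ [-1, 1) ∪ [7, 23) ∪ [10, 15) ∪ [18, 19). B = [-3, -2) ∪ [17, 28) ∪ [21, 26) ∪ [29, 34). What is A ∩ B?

[-3, -2) ∪ [17, 23)

First set merges to [-12, 2), [7, 23).
Second set merges to [-3, -2), [17, 28), [29, 34).
[-12, 2) overlaps B on [-3, -2).
[7, 23) overlaps B on [17, 23).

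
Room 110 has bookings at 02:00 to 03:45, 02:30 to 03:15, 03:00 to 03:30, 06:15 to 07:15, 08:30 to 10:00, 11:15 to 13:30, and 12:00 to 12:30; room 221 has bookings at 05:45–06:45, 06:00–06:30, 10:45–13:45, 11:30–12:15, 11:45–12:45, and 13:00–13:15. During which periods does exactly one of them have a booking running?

02:00–03:45, 05:45–06:15, 06:45–07:15, 08:30–10:00, 10:45–11:15, 13:30–13:45

First set merges to 02:00–03:45, 06:15–07:15, 08:30–10:00, 11:15–13:30.
Second set merges to 05:45–06:45, 10:45–13:45.
A but not B: 02:00–03:45, 06:45–07:15, 08:30–10:00.
B but not A: 05:45–06:15, 10:45–11:15, 13:30–13:45.
Combining gives A △ B.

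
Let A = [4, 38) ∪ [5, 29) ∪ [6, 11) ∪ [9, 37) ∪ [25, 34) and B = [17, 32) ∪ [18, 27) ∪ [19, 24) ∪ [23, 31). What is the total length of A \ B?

A, merged: [4, 38).
B, merged: [17, 32).
A \ B = [4, 17), [32, 38).
Total: 13 + 6 = 19.

19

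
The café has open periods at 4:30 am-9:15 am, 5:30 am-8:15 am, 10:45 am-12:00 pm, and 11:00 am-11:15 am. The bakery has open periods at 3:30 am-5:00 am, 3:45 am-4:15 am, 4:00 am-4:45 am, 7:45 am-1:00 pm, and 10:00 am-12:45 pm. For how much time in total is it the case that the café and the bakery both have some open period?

First set merges to 4:30 am–9:15 am, 10:45 am–12:00 pm.
Second set merges to 3:30 am–5:00 am, 7:45 am–1:00 pm.
A ∩ B = 4:30 am–5:00 am, 7:45 am–9:15 am, 10:45 am–12:00 pm.
Total: 30 min + 1 h 30 min + 1 h 15 min = 3 h 15 min.

3 h 15 min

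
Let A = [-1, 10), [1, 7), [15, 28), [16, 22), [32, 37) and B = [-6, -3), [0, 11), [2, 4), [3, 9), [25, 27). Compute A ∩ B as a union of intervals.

First set merges to [-1, 10), [15, 28), [32, 37).
Second set merges to [-6, -3), [0, 11), [25, 27).
[-1, 10) ∩ B → [0, 10).
[15, 28) ∩ B → [25, 27).
[32, 37) meets no B interval.

[0, 10) ∪ [25, 27)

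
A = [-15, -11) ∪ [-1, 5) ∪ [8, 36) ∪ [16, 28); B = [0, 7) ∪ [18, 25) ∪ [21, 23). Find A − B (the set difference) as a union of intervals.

First set merges to [-15, -11), [-1, 5), [8, 36).
Second set merges to [0, 7), [18, 25).
[-15, -11): no B overlap → unchanged.
[-1, 5) minus B → [-1, 0).
[8, 36) minus B → [8, 18), [25, 36).

[-15, -11) ∪ [-1, 0) ∪ [8, 18) ∪ [25, 36)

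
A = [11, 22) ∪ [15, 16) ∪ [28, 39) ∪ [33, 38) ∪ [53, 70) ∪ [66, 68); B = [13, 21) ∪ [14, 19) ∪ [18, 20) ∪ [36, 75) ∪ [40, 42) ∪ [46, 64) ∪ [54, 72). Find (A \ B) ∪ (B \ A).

[11, 13) ∪ [21, 22) ∪ [28, 36) ∪ [39, 53) ∪ [70, 75)

Merge the first list: [11, 22), [28, 39), [53, 70).
Merge the second list: [13, 21), [36, 75).
A \ B = [11, 13), [21, 22), [28, 36).
B \ A = [39, 53), [70, 75).
Union of the two gives the symmetric difference.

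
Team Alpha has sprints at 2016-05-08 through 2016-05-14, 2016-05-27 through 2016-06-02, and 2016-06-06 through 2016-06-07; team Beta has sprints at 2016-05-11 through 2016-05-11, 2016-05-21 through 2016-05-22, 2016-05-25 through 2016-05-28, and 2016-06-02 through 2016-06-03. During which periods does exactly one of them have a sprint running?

2016-05-08 through 2016-05-10, 2016-05-12 through 2016-05-14, 2016-05-21 through 2016-05-22, 2016-05-25 through 2016-05-26, 2016-05-29 through 2016-06-01, 2016-06-03 through 2016-06-03, 2016-06-06 through 2016-06-07

A but not B: 2016-05-08 through 2016-05-10, 2016-05-12 through 2016-05-14, 2016-05-29 through 2016-06-01, 2016-06-06 through 2016-06-07.
B but not A: 2016-05-21 through 2016-05-22, 2016-05-25 through 2016-05-26, 2016-06-03 through 2016-06-03.
Combining gives A △ B.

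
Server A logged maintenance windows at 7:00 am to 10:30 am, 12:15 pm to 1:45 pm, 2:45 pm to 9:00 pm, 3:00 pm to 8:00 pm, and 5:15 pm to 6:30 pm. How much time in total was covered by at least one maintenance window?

Merged: 7:00 am-10:30 am, 12:15 pm-1:45 pm, 2:45 pm-9:00 pm.
Lengths: 3 h 30 min + 1 h 30 min + 6 h 15 min = 11 h 15 min.

11 h 15 min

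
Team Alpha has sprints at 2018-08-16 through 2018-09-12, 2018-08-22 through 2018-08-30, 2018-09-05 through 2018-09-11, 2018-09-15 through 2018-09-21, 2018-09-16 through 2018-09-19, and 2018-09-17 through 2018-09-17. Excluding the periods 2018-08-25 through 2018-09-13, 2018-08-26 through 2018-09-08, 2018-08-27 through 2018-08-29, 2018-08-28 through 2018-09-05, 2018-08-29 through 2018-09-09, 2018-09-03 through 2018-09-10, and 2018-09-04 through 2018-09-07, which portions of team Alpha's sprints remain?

Merge the first list: 2018-08-16 through 2018-09-12, 2018-09-15 through 2018-09-21.
Merge the second list: 2018-08-25 through 2018-09-13.
2018-08-16 through 2018-09-12 with B removed leaves 2018-08-16 through 2018-08-24.
2018-09-15 through 2018-09-21 is untouched.

2018-08-16 through 2018-08-24, 2018-09-15 through 2018-09-21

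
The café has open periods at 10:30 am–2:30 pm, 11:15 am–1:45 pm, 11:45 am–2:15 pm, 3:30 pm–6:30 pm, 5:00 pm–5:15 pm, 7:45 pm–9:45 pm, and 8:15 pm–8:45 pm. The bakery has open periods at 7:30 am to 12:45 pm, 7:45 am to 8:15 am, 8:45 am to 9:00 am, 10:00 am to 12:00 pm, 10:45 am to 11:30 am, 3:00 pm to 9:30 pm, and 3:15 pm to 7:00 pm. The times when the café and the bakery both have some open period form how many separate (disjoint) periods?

Merge the first list: 10:30 am–2:30 pm, 3:30 pm–6:30 pm, 7:45 pm–9:45 pm.
Merge the second list: 7:30 am–12:45 pm, 3:00 pm–9:30 pm.
A ∩ B = 10:30 am–12:45 pm, 3:30 pm–6:30 pm, 7:45 pm–9:30 pm.
That is 3 disjoint pieces.

3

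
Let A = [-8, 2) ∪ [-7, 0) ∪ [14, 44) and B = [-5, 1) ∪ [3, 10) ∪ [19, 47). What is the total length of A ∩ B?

First set merges to [-8, 2), [14, 44).
A ∩ B = [-5, 1), [19, 44).
Total: 6 + 25 = 31.

31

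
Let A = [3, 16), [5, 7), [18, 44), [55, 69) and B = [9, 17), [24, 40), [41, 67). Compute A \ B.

[3, 9) ∪ [18, 24) ∪ [40, 41) ∪ [67, 69)

A, merged: [3, 16), [18, 44), [55, 69).
[3, 16) with B removed leaves [3, 9).
[18, 44) with B removed leaves [18, 24), [40, 41).
[55, 69) with B removed leaves [67, 69).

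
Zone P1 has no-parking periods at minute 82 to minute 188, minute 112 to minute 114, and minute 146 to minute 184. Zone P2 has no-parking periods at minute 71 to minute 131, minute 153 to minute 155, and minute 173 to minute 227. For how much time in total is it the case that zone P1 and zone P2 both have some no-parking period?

Merge the first list: minute 82 to minute 188.
A ∩ B = minute 82 to minute 131, minute 153 to minute 155, minute 173 to minute 188.
Total: 49 minutes + 2 minutes + 15 minutes = 66 minutes.

66 minutes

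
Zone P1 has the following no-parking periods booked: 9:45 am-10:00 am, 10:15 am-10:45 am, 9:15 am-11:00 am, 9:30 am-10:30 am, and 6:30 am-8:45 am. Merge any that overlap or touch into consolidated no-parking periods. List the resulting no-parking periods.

6:30 am–8:45 am, 9:15 am–11:00 am

Sort by start: 6:30 am–8:45 am, 9:15 am–11:00 am, 9:30 am–10:30 am, 9:45 am–10:00 am, 10:15 am–10:45 am.
9:15 am–11:00 am is disjoint → start new block.
9:30 am–10:30 am overlaps/touches 9:15 am–11:00 am → extend to 9:15 am–11:00 am.
9:45 am–10:00 am overlaps/touches 9:15 am–11:00 am → extend to 9:15 am–11:00 am.
10:15 am–10:45 am overlaps/touches 9:15 am–11:00 am → extend to 9:15 am–11:00 am.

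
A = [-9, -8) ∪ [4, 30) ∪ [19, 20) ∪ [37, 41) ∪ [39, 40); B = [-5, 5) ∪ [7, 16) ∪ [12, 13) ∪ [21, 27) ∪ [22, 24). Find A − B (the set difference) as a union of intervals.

[-9, -8) ∪ [5, 7) ∪ [16, 21) ∪ [27, 30) ∪ [37, 41)

A, merged: [-9, -8), [4, 30), [37, 41).
B, merged: [-5, 5), [7, 16), [21, 27).
[-9, -8): no B overlap → unchanged.
[4, 30) minus B → [5, 7), [16, 21), [27, 30).
[37, 41): no B overlap → unchanged.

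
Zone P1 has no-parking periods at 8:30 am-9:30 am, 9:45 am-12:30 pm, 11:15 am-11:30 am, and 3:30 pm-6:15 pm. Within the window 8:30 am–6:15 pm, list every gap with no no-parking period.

9:30 am–9:45 am, 12:30 pm–3:30 pm

After merging, the occupied span is 8:30 am–9:30 am, 9:45 am–12:30 pm, 3:30 pm–6:15 pm.
Complement within 8:30 am–6:15 pm: 9:30 am–9:45 am, 12:30 pm–3:30 pm.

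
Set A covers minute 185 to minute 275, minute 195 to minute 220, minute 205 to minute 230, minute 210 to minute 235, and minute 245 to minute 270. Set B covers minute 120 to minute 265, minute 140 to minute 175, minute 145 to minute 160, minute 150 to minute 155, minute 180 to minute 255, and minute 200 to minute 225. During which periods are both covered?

A, merged: minute 185 to minute 275.
B, merged: minute 120 to minute 265.
minute 185 to minute 275 ∩ B → minute 185 to minute 265.

minute 185 to minute 265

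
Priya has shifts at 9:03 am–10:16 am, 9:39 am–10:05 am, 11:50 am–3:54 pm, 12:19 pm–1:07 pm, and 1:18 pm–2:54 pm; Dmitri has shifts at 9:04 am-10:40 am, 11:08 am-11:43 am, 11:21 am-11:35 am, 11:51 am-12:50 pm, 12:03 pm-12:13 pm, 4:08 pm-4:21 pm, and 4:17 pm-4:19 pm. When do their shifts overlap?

9:04 am–10:16 am, 11:51 am–12:50 pm

First set merges to 9:03 am–10:16 am, 11:50 am–3:54 pm.
Second set merges to 9:04 am–10:40 am, 11:08 am–11:43 am, 11:51 am–12:50 pm, 4:08 pm–4:21 pm.
9:03 am–10:16 am overlaps B on 9:04 am–10:16 am.
11:50 am–3:54 pm overlaps B on 11:51 am–12:50 pm.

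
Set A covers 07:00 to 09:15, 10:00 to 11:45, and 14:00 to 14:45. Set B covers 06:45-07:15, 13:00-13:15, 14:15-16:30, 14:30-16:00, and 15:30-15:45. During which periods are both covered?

07:00-07:15, 14:15-14:45

B, merged: 06:45-07:15, 13:00-13:15, 14:15-16:30.
07:00-09:15 meets the second set on 07:00-07:15.
10:00-11:45: no overlap with the second set.
14:00-14:45 meets the second set on 14:15-14:45.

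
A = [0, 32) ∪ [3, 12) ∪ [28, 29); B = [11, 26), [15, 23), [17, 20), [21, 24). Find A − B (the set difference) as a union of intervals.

Merge the first list: [0, 32).
Merge the second list: [11, 26).
[0, 32) \ B = [0, 11), [26, 32).

[0, 11) ∪ [26, 32)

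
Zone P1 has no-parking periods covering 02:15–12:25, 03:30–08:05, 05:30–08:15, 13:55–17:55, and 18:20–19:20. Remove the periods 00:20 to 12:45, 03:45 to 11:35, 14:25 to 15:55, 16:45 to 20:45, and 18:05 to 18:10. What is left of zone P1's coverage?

13:55–14:25, 15:55–16:45

First set merges to 02:15–12:25, 13:55–17:55, 18:20–19:20.
Second set merges to 00:20–12:45, 14:25–15:55, 16:45–20:45.
02:15–12:25: entirely removed.
13:55–17:55 \ B = 13:55–14:25, 15:55–16:45.
18:20–19:20: entirely removed.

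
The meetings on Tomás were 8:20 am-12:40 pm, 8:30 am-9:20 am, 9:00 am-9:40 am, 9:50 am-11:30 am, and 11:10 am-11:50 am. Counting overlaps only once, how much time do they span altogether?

4 h 20 min

Merged: 8:20 am–12:40 pm.
Length: 4 h 20 min.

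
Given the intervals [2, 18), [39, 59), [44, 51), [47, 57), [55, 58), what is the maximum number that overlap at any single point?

Walk the sorted start/end points keeping a running depth.
The depth first hits 3 at 47.

3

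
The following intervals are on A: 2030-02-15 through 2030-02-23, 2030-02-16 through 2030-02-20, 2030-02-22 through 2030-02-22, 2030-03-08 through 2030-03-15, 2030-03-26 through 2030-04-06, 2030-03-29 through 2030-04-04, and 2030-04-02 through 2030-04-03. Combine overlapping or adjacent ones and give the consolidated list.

2030-02-16 through 2030-02-20 overlaps/touches 2030-02-15 through 2030-02-23 → extend to 2030-02-15 through 2030-02-23.
2030-02-22 through 2030-02-22 overlaps/touches 2030-02-15 through 2030-02-23 → extend to 2030-02-15 through 2030-02-23.
2030-03-08 through 2030-03-15 is disjoint → start new block.
2030-03-26 through 2030-04-06 is disjoint → start new block.
2030-03-29 through 2030-04-04 overlaps/touches 2030-03-26 through 2030-04-06 → extend to 2030-03-26 through 2030-04-06.
2030-04-02 through 2030-04-03 overlaps/touches 2030-03-26 through 2030-04-06 → extend to 2030-03-26 through 2030-04-06.

2030-02-15 through 2030-02-23, 2030-03-08 through 2030-03-15, 2030-03-26 through 2030-04-06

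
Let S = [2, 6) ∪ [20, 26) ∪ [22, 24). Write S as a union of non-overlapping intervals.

[20, 26) is disjoint → start new block.
[22, 24) overlaps/touches [20, 26) → extend to [20, 26).

[2, 6) ∪ [20, 26)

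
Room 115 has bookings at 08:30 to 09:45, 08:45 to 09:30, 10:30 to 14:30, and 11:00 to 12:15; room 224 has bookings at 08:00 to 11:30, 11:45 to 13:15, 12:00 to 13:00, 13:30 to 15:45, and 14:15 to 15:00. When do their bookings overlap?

08:30–09:45, 10:30–11:30, 11:45–13:15, 13:30–14:30

Merge the first list: 08:30–09:45, 10:30–14:30.
Merge the second list: 08:00–11:30, 11:45–13:15, 13:30–15:45.
08:30–09:45 meets the second set on 08:30–09:45.
10:30–14:30 meets the second set on 10:30–11:30, 11:45–13:15, 13:30–14:30.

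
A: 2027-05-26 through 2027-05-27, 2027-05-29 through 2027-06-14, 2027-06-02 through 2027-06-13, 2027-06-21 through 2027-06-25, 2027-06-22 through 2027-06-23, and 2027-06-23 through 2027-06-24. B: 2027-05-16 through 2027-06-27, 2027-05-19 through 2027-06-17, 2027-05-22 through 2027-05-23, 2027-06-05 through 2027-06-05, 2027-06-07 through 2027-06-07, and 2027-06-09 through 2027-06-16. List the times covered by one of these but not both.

2027-05-16 through 2027-05-25, 2027-05-28 through 2027-05-28, 2027-06-15 through 2027-06-20, 2027-06-26 through 2027-06-27

Merge the first list: 2027-05-26 through 2027-05-27, 2027-05-29 through 2027-06-14, 2027-06-21 through 2027-06-25.
Merge the second list: 2027-05-16 through 2027-06-27.
A \ B = none.
B \ A = 2027-05-16 through 2027-05-25, 2027-05-28 through 2027-05-28, 2027-06-15 through 2027-06-20, 2027-06-26 through 2027-06-27.
Union of the two gives the symmetric difference.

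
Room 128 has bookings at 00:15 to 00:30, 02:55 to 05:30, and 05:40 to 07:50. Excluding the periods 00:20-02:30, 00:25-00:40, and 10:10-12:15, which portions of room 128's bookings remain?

B, merged: 00:20-02:30, 10:10-12:15.
00:15-00:30 with B removed leaves 00:15-00:20.
02:55-05:30 is untouched.
05:40-07:50 is untouched.

00:15-00:20, 02:55-05:30, 05:40-07:50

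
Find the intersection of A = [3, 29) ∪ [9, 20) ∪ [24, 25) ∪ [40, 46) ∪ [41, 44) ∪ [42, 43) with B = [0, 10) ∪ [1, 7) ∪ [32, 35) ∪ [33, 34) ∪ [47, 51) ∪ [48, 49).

[3, 10)

A, merged: [3, 29), [40, 46).
B, merged: [0, 10), [32, 35), [47, 51).
[3, 29) overlaps B on [3, 10).
[40, 46) falls entirely outside B.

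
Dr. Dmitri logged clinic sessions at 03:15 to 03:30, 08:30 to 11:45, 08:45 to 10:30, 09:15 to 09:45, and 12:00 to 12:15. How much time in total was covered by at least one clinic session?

3 h 45 min

Merged: 03:15–03:30, 08:30–11:45, 12:00–12:15.
Lengths: 15 min + 3 h 15 min + 15 min = 3 h 45 min.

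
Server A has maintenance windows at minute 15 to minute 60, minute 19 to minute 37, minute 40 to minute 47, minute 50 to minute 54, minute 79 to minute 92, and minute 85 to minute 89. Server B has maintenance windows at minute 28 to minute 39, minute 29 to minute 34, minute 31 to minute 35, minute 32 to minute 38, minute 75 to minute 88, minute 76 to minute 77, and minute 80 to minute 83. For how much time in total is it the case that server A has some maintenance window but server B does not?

A, merged: minute 15 to minute 60, minute 79 to minute 92.
B, merged: minute 28 to minute 39, minute 75 to minute 88.
A \ B = minute 15 to minute 28, minute 39 to minute 60, minute 88 to minute 92.
Total: 13 minutes + 21 minutes + 4 minutes = 38 minutes.

38 minutes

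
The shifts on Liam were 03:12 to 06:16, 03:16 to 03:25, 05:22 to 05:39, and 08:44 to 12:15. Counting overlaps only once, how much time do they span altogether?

6 h 35 min

Merged: 03:12–06:16, 08:44–12:15.
Lengths: 3 h 4 min + 3 h 31 min = 6 h 35 min.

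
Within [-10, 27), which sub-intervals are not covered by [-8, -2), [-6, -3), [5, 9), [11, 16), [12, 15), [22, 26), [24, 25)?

Covered (merged): [-8, -2), [5, 9), [11, 16), [22, 26).
Uncovered inside [-10, 27): [-10, -8), [-2, 5), [9, 11), [16, 22), [26, 27).

[-10, -8) ∪ [-2, 5) ∪ [9, 11) ∪ [16, 22) ∪ [26, 27)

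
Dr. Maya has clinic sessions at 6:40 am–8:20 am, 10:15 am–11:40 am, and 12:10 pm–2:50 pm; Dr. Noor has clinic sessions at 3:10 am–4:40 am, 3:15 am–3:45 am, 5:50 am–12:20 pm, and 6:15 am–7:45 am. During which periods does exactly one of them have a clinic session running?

Merge the second list: 3:10 am–4:40 am, 5:50 am–12:20 pm.
A \ B = 12:20 pm–2:50 pm.
B \ A = 3:10 am–4:40 am, 5:50 am–6:40 am, 8:20 am–10:15 am, 11:40 am–12:10 pm.
Union of the two gives the symmetric difference.

3:10 am–4:40 am, 5:50 am–6:40 am, 8:20 am–10:15 am, 11:40 am–12:10 pm, 12:20 pm–2:50 pm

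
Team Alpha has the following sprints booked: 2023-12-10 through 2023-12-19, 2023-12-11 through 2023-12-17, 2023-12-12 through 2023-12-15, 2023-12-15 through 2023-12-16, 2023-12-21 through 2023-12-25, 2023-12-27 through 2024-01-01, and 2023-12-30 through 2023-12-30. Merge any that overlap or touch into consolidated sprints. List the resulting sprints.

2023-12-10 through 2023-12-19, 2023-12-21 through 2023-12-25, 2023-12-27 through 2024-01-01

2023-12-11 through 2023-12-17 overlaps/touches 2023-12-10 through 2023-12-19 → extend to 2023-12-10 through 2023-12-19.
2023-12-12 through 2023-12-15 overlaps/touches 2023-12-10 through 2023-12-19 → extend to 2023-12-10 through 2023-12-19.
2023-12-15 through 2023-12-16 overlaps/touches 2023-12-10 through 2023-12-19 → extend to 2023-12-10 through 2023-12-19.
2023-12-21 through 2023-12-25 is disjoint → start new block.
2023-12-27 through 2024-01-01 is disjoint → start new block.
2023-12-30 through 2023-12-30 overlaps/touches 2023-12-27 through 2024-01-01 → extend to 2023-12-27 through 2024-01-01.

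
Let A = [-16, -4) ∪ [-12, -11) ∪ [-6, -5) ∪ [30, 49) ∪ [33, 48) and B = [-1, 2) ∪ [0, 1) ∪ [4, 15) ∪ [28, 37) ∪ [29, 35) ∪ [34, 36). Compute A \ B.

[-16, -4) ∪ [37, 49)

A, merged: [-16, -4), [30, 49).
B, merged: [-1, 2), [4, 15), [28, 37).
[-16, -4): no B overlap → unchanged.
[30, 49) minus B → [37, 49).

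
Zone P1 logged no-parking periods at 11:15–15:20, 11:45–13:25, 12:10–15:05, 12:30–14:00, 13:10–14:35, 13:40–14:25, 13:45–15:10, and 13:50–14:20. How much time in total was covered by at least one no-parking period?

Merged: 11:15-15:20.
Length: 4 h 5 min.

4 h 5 min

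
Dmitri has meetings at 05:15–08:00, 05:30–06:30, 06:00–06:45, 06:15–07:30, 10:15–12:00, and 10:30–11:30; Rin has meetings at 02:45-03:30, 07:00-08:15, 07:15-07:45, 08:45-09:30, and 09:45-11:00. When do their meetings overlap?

First set merges to 05:15–08:00, 10:15–12:00.
Second set merges to 02:45–03:30, 07:00–08:15, 08:45–09:30, 09:45–11:00.
05:15–08:00 meets the second set on 07:00–08:00.
10:15–12:00 meets the second set on 10:15–11:00.

07:00–08:00, 10:15–11:00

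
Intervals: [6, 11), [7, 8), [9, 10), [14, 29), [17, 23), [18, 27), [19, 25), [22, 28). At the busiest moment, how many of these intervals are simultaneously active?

At 22, 5 of the intervals are simultaneously active.
No point has more.

5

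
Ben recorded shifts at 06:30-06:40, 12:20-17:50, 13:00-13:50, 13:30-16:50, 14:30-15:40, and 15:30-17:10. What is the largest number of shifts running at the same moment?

4

Sweep endpoints in order; track running count of active intervals.
Peak of 4 reached at 15:30.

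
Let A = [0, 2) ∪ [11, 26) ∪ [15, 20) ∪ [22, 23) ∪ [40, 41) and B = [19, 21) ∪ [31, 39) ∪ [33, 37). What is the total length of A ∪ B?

First set merges to [0, 2), [11, 26), [40, 41).
Second set merges to [19, 21), [31, 39).
A ∪ B = [0, 2), [11, 26), [31, 39), [40, 41).
Total: 2 + 15 + 8 + 1 = 26.

26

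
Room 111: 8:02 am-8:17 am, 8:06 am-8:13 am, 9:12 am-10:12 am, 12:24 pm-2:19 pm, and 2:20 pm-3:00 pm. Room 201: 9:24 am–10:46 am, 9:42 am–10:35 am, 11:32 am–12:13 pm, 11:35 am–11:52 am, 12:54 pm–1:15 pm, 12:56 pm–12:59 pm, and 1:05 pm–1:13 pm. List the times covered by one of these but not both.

A, merged: 8:02 am-8:17 am, 9:12 am-10:12 am, 12:24 pm-2:19 pm, 2:20 pm-3:00 pm.
B, merged: 9:24 am-10:46 am, 11:32 am-12:13 pm, 12:54 pm-1:15 pm.
A \ B = 8:02 am-8:17 am, 9:12 am-9:24 am, 12:24 pm-12:54 pm, 1:15 pm-2:19 pm, 2:20 pm-3:00 pm.
B \ A = 10:12 am-10:46 am, 11:32 am-12:13 pm.
Union of the two gives the symmetric difference.

8:02 am-8:17 am, 9:12 am-9:24 am, 10:12 am-10:46 am, 11:32 am-12:13 pm, 12:24 pm-12:54 pm, 1:15 pm-2:19 pm, 2:20 pm-3:00 pm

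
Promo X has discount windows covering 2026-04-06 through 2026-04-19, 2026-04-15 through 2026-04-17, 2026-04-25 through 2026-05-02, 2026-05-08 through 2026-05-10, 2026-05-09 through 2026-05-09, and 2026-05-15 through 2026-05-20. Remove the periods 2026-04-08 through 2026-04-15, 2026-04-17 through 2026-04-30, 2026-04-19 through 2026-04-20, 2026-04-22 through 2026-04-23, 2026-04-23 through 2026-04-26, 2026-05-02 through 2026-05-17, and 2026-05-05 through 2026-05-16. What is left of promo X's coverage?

2026-04-06 through 2026-04-07, 2026-04-16 through 2026-04-16, 2026-05-01 through 2026-05-01, 2026-05-18 through 2026-05-20

Merge the first list: 2026-04-06 through 2026-04-19, 2026-04-25 through 2026-05-02, 2026-05-08 through 2026-05-10, 2026-05-15 through 2026-05-20.
Merge the second list: 2026-04-08 through 2026-04-15, 2026-04-17 through 2026-04-30, 2026-05-02 through 2026-05-17.
2026-04-06 through 2026-04-19 with B removed leaves 2026-04-06 through 2026-04-07, 2026-04-16 through 2026-04-16.
2026-04-25 through 2026-05-02 with B removed leaves 2026-05-01 through 2026-05-01.
2026-05-08 through 2026-05-10 lies entirely inside B → drops out.
2026-05-15 through 2026-05-20 with B removed leaves 2026-05-18 through 2026-05-20.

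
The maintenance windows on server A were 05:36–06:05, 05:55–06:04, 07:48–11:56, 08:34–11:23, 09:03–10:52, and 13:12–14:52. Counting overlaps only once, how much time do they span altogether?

Merged: 05:36–06:05, 07:48–11:56, 13:12–14:52.
Lengths: 29 min + 4 h 8 min + 1 h 40 min = 6 h 17 min.

6 h 17 min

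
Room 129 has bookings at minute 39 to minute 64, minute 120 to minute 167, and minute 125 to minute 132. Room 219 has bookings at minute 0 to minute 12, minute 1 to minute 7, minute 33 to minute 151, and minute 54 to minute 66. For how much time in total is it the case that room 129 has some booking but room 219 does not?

First set merges to minute 39 to minute 64, minute 120 to minute 167.
Second set merges to minute 0 to minute 12, minute 33 to minute 151.
A \ B = minute 151 to minute 167.
Total: 16 minutes.

16 minutes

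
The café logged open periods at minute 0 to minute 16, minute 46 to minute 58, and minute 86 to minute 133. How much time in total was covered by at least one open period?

75 minutes

Merged: minute 0 to minute 16, minute 46 to minute 58, minute 86 to minute 133.
Lengths: 16 minutes + 12 minutes + 47 minutes = 75 minutes.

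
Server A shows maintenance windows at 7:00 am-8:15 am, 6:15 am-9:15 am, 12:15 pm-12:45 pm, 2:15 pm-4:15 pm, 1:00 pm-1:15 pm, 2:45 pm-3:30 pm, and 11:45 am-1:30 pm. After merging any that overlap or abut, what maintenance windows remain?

Sort by start: 6:15 am-9:15 am, 7:00 am-8:15 am, 11:45 am-1:30 pm, 12:15 pm-12:45 pm, 1:00 pm-1:15 pm, 2:15 pm-4:15 pm, 2:45 pm-3:30 pm.
7:00 am-8:15 am overlaps/touches 6:15 am-9:15 am → extend to 6:15 am-9:15 am.
11:45 am-1:30 pm is disjoint → start new block.
12:15 pm-12:45 pm overlaps/touches 11:45 am-1:30 pm → extend to 11:45 am-1:30 pm.
1:00 pm-1:15 pm overlaps/touches 11:45 am-1:30 pm → extend to 11:45 am-1:30 pm.
2:15 pm-4:15 pm is disjoint → start new block.
2:45 pm-3:30 pm overlaps/touches 2:15 pm-4:15 pm → extend to 2:15 pm-4:15 pm.

6:15 am-9:15 am, 11:45 am-1:30 pm, 2:15 pm-4:15 pm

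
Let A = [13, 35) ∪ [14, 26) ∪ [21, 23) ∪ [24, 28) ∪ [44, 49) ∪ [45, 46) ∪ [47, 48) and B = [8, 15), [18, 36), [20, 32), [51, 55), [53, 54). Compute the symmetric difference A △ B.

[8, 13) ∪ [15, 18) ∪ [35, 36) ∪ [44, 49) ∪ [51, 55)

A, merged: [13, 35), [44, 49).
B, merged: [8, 15), [18, 36), [51, 55).
A \ B = [15, 18), [44, 49).
B \ A = [8, 13), [35, 36), [51, 55).
Union of the two gives the symmetric difference.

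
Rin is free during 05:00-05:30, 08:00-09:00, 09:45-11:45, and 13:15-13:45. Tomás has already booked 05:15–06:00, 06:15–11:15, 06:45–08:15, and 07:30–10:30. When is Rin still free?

05:00-05:15, 11:15-11:45, 13:15-13:45

Second set merges to 05:15-06:00, 06:15-11:15.
05:00-05:30 with B removed leaves 05:00-05:15.
08:00-09:00 lies entirely inside B → drops out.
09:45-11:45 with B removed leaves 11:15-11:45.
13:15-13:45 is untouched.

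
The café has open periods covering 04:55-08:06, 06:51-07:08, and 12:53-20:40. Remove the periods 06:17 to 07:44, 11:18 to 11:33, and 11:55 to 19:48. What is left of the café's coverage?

Merge the first list: 04:55–08:06, 12:53–20:40.
04:55–08:06 with B removed leaves 04:55–06:17, 07:44–08:06.
12:53–20:40 with B removed leaves 19:48–20:40.

04:55–06:17, 07:44–08:06, 19:48–20:40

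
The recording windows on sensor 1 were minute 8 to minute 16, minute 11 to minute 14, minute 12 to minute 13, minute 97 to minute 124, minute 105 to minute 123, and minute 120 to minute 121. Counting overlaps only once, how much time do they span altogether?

Merged: minute 8 to minute 16, minute 97 to minute 124.
Lengths: 8 minutes + 27 minutes = 35 minutes.

35 minutes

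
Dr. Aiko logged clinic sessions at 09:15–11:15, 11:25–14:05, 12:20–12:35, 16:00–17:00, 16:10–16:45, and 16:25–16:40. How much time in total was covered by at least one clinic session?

5 h 40 min

Merged: 09:15–11:15, 11:25–14:05, 16:00–17:00.
Lengths: 2 h + 2 h 40 min + 1 h = 5 h 40 min.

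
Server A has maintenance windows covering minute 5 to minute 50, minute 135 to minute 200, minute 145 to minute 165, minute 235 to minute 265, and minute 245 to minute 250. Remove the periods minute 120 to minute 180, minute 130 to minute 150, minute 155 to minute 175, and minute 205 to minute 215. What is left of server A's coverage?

minute 5 to minute 50, minute 180 to minute 200, minute 235 to minute 265

First set merges to minute 5 to minute 50, minute 135 to minute 200, minute 235 to minute 265.
Second set merges to minute 120 to minute 180, minute 205 to minute 215.
minute 5 to minute 50: nothing removed.
minute 135 to minute 200 \ B = minute 180 to minute 200.
minute 235 to minute 265: nothing removed.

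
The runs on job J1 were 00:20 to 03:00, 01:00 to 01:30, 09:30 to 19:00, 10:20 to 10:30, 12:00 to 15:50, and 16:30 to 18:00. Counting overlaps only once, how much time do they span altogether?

12 h 10 min

Merged: 00:20–03:00, 09:30–19:00.
Lengths: 2 h 40 min + 9 h 30 min = 12 h 10 min.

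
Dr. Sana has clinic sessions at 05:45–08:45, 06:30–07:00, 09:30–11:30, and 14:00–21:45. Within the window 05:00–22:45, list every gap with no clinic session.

After merging, the occupied span is 05:45-08:45, 09:30-11:30, 14:00-21:45.
Complement within 05:00-22:45: 05:00-05:45, 08:45-09:30, 11:30-14:00, 21:45-22:45.

05:00-05:45, 08:45-09:30, 11:30-14:00, 21:45-22:45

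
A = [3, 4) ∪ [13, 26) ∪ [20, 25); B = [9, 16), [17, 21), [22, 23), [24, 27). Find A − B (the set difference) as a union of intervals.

A, merged: [3, 4), [13, 26).
[3, 4): no B overlap → unchanged.
[13, 26) minus B → [16, 17), [21, 22), [23, 24).

[3, 4) ∪ [16, 17) ∪ [21, 22) ∪ [23, 24)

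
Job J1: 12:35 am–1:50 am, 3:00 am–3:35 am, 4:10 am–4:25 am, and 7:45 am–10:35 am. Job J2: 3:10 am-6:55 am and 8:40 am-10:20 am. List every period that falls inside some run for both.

12:35 am–1:50 am meets no B interval.
3:00 am–3:35 am ∩ B → 3:10 am–3:35 am.
4:10 am–4:25 am ∩ B → 4:10 am–4:25 am.
7:45 am–10:35 am ∩ B → 8:40 am–10:20 am.

3:10 am–3:35 am, 4:10 am–4:25 am, 8:40 am–10:20 am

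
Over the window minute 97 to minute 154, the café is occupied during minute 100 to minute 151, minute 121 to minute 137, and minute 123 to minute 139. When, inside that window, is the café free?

The merged coverage is minute 100 to minute 151.
Complement within minute 97 to minute 154: minute 97 to minute 100, minute 151 to minute 154.

minute 97 to minute 100, minute 151 to minute 154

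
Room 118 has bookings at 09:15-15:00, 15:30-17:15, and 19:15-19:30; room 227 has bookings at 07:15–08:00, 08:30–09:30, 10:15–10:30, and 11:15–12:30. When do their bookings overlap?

09:15–09:30, 10:15–10:30, 11:15–12:30

09:15–15:00 meets the second set on 09:15–09:30, 10:15–10:30, 11:15–12:30.
15:30–17:15: no overlap with the second set.
19:15–19:30: no overlap with the second set.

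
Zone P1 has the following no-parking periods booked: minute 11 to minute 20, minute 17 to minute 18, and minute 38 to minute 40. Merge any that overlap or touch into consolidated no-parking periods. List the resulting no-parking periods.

minute 11 to minute 20, minute 38 to minute 40

minute 17 to minute 18 overlaps/touches minute 11 to minute 20 → extend to minute 11 to minute 20.
minute 38 to minute 40 is disjoint → start new block.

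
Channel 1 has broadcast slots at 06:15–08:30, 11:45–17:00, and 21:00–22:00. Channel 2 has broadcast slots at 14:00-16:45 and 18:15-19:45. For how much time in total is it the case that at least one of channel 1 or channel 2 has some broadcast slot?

A ∪ B = 06:15-08:30, 11:45-17:00, 18:15-19:45, 21:00-22:00.
Total: 2 h 15 min + 5 h 15 min + 1 h 30 min + 1 h = 10 h.

10 h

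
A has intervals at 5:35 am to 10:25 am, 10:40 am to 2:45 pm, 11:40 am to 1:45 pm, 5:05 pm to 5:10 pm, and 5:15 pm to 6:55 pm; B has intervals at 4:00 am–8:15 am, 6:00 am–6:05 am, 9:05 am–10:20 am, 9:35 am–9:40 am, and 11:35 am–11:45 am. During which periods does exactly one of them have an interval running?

4:00 am–5:35 am, 8:15 am–9:05 am, 10:20 am–10:25 am, 10:40 am–11:35 am, 11:45 am–2:45 pm, 5:05 pm–5:10 pm, 5:15 pm–6:55 pm

Merge the first list: 5:35 am–10:25 am, 10:40 am–2:45 pm, 5:05 pm–5:10 pm, 5:15 pm–6:55 pm.
Merge the second list: 4:00 am–8:15 am, 9:05 am–10:20 am, 11:35 am–11:45 am.
A \ B = 8:15 am–9:05 am, 10:20 am–10:25 am, 10:40 am–11:35 am, 11:45 am–2:45 pm, 5:05 pm–5:10 pm, 5:15 pm–6:55 pm.
B \ A = 4:00 am–5:35 am.
Union of the two gives the symmetric difference.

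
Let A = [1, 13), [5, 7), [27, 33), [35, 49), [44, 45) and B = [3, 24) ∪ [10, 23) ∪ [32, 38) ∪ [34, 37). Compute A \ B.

[1, 3) ∪ [27, 32) ∪ [38, 49)

Merge the first list: [1, 13), [27, 33), [35, 49).
Merge the second list: [3, 24), [32, 38).
[1, 13) \ B = [1, 3).
[27, 33) \ B = [27, 32).
[35, 49) \ B = [38, 49).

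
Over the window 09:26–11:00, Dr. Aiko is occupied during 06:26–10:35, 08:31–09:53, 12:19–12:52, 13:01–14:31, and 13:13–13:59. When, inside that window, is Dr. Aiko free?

10:35–11:00

The merged coverage is 06:26–10:35, 12:19–12:52, 13:01–14:31.
Complement within 09:26–11:00: 10:35–11:00.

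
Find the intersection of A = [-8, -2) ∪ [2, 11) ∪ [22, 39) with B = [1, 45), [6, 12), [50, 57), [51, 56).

[2, 11) ∪ [22, 39)

B, merged: [1, 45), [50, 57).
[-8, -2): no overlap with the second set.
[2, 11) meets the second set on [2, 11).
[22, 39) meets the second set on [22, 39).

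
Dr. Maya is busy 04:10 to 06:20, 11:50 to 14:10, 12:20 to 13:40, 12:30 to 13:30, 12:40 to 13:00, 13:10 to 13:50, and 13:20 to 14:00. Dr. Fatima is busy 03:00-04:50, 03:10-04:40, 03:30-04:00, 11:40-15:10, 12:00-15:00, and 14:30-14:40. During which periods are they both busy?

04:10–04:50, 11:50–14:10

Merge the first list: 04:10–06:20, 11:50–14:10.
Merge the second list: 03:00–04:50, 11:40–15:10.
04:10–06:20 meets the second set on 04:10–04:50.
11:50–14:10 meets the second set on 11:50–14:10.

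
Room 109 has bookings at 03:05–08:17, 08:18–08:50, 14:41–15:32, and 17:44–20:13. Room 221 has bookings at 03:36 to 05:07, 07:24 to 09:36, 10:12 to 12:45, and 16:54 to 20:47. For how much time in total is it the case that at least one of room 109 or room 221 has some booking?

13 h 48 min

A ∪ B = 03:05-09:36, 10:12-12:45, 14:41-15:32, 16:54-20:47.
Total: 6 h 31 min + 2 h 33 min + 51 min + 3 h 53 min = 13 h 48 min.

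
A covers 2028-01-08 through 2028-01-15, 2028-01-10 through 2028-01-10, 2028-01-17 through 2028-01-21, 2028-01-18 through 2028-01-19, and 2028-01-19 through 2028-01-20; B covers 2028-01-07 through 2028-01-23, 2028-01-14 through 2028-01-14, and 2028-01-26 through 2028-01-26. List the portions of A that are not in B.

Merge the first list: 2028-01-08 through 2028-01-15, 2028-01-17 through 2028-01-21.
Merge the second list: 2028-01-07 through 2028-01-23, 2028-01-26 through 2028-01-26.
2028-01-08 through 2028-01-15: fully covered by B → removed.
2028-01-17 through 2028-01-21: fully covered by B → removed.

none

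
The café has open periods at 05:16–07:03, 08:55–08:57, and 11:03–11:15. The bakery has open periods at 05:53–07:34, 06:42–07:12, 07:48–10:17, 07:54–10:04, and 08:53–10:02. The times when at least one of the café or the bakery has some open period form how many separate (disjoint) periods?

Merge the second list: 05:53–07:34, 07:48–10:17.
A ∪ B = 05:16–07:34, 07:48–10:17, 11:03–11:15.
That is 3 disjoint pieces.

3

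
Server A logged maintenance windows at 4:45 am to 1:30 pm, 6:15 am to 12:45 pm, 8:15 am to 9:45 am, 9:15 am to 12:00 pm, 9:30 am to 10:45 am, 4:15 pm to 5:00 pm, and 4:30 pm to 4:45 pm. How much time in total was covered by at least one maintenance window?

Merged: 4:45 am–1:30 pm, 4:15 pm–5:00 pm.
Lengths: 8 h 45 min + 45 min = 9 h 30 min.

9 h 30 min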